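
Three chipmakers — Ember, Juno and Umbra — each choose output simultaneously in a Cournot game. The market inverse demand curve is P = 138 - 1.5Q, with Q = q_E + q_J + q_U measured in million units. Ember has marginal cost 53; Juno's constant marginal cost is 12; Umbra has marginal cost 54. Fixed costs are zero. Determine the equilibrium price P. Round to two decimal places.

64.25

Ember's profit: π_E = (138 - 1.5Q)q_E - (53q_E). Setting ∂π_E/∂q_E = 0: 85 - 3q_E - (3/2)(q_J + q_U) = 0.
Juno's first-order condition: 126 - 3q_J - (3/2)(q_E + q_U) = 0.
Umbra's first-order condition: 84 - 3q_U - (3/2)(q_E + q_J) = 0.
Summing all 3 equations gives 295 − 6Q = 0, hence Q = 295/6.
Back-substituting: q_E = (85 − 295/4)/(3/2) = 15/2, q_J = (126 − 295/4)/(3/2) = 209/6, q_U = (84 − 295/4)/(3/2) = 41/6.
Total output Q = 295/6, so price P = 138 - (3/2)·(295/6) = 257/4.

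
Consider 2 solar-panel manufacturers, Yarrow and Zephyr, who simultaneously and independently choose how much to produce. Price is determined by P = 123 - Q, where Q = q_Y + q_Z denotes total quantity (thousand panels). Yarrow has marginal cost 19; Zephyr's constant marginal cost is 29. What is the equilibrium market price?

57

Yarrow's profit: π_Y = (123 - Q)q_Y - (19q_Y). Setting ∂π_Y/∂q_Y = 0: 104 - 2q_Y - (q_Z) = 0.
Zephyr's profit: π_Z = (123 - Q)q_Z - (29q_Z). Setting ∂π_Z/∂q_Z = 0: 94 - 2q_Z - (q_Y) = 0.
Best responses: q_Y = (104 - q_Z)/2, q_Z = (94 - q_Y)/2.
Solving the pair: q_Y = 38, q_Z = 28.
Total output Q = 66, so price P = 123 - 66 = 57.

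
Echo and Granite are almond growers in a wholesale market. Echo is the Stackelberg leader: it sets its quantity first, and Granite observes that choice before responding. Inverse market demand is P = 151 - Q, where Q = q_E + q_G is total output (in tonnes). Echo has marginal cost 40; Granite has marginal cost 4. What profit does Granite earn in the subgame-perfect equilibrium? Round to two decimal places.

Solve by backward induction. Given q_E, the follower Granite maximises π_G = (151 - q_E - q_G)q_G - 4q_G.
Follower FOC: 147 - q_E - 2q_G = 0, so q_G(q_E) = (147 - q_E)/2.
The leader anticipates this reaction. Substituting into P = 151 - Q gives P = 155/2 - (1/2)q_E, so π_E = (155/2 - (1/2)q_E)q_E - 40q_E.
Maximising: ∂π_E/∂q_E = 75/2 - q_E = 0, giving q_E = 75/2.
Then q_G = (147 - 75/2)/2 = 219/4.
Price P = 151 - 369/4 = 235/4.
Granite's profit: (235/4 - 4)·(219/4) = 2997.5625.

2997.56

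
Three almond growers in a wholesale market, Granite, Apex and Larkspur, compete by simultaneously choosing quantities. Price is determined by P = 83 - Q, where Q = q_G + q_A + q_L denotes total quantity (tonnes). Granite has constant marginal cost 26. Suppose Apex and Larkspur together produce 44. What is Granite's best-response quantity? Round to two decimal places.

With rivals' combined output fixed at 44, Granite's profit is π_G = (83 - 44 - q_G)q_G - (26q_G) = (39 - q_G)q_G - (26q_G).
∂π_G/∂q_G = 13 - 2q_G = 0, so q_G = 13/2.

6.50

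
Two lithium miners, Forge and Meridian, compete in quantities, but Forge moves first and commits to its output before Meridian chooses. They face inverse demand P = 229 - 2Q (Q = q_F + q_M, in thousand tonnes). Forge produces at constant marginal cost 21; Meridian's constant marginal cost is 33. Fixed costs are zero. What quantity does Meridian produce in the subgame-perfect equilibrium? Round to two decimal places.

The follower Meridian best-responds to any q_F: π_M = (229 - 2Q)q_M - 33q_M.
Setting the follower's marginal profit to zero, 196 - 2q_F - 4q_M = 0, i.e. q_M = (196 - 2q_F)/4.
Forge substitutes q_M(q_F) into its own profit: π_F = q_F(229 - 2q_F - (196 - 2q_F)/2) - 21q_F = (131 - q_F)q_F - 21q_F.
Leader FOC: 110 - 2q_F = 0, so q_F = 55.
Then q_M = (196 - 2·55)/4 = 43/2.

21.50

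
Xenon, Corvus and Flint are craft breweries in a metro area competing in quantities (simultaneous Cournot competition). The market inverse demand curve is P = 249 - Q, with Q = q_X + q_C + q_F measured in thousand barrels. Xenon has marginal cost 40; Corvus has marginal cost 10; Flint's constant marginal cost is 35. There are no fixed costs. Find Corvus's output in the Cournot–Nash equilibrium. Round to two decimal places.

Xenon's profit: π_X = (249 - Q)q_X - (40q_X). Setting ∂π_X/∂q_X = 0: 209 - 2q_X - (q_C + q_F) = 0.
Corvus's profit: π_C = (249 - Q)q_C - (10q_C). Setting ∂π_C/∂q_C = 0: 239 - 2q_C - (q_X + q_F) = 0.
Flint's first-order condition: 214 - 2q_F - (q_X + q_C) = 0.
Adding the 3 first-order conditions: 662 − 4Q = 0, so Q = 331/2.
Back-substituting: q_X = (209 − 331/2) = 87/2, q_C = (239 − 331/2) = 147/2, q_F = (214 − 331/2) = 97/2.

73.50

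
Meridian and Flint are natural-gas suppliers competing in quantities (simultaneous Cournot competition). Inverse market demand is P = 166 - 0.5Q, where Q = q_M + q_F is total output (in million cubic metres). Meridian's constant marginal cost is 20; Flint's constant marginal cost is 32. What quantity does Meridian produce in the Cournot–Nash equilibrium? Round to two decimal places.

105.33

Meridian's profit: π_M = (166 - 0.5Q)q_M - (20q_M). Setting ∂π_M/∂q_M = 0: 146 - q_M - (1/2)(q_F) = 0.
Flint's profit: π_F = (166 - 0.5Q)q_F - (32q_F). Setting ∂π_F/∂q_F = 0: 134 - q_F - (1/2)(q_M) = 0.
Best responses: q_M = (146 - (1/2)q_F), q_F = (134 - (1/2)q_M).
Solving the pair: q_M = 316/3, q_F = 244/3.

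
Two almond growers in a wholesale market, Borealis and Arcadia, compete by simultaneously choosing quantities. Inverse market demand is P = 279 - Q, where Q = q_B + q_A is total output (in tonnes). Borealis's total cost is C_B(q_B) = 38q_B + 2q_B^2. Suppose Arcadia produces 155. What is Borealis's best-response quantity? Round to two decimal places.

With the rival's output fixed at 155, Borealis's profit is π_B = (279 - 155 - q_B)q_B - (38q_B + 2q_B²) = (124 - q_B)q_B - (38q_B + 2q_B²).
∂π_B/∂q_B = 86 - 6q_B = 0, so q_B = 43/3.

14.33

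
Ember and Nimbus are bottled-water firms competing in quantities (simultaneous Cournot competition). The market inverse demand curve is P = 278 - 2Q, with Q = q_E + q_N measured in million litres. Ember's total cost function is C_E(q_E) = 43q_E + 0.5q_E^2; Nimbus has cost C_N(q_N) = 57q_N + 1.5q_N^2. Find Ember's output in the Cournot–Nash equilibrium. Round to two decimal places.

38.81

Ember's profit: π_E = (278 - 2Q)q_E - (43q_E + (1/2)q_E²). Setting ∂π_E/∂q_E = 0: 235 - 5q_E - 2(q_N) = 0.
Nimbus's profit: π_N = (278 - 2Q)q_N - (57q_N + (3/2)q_N²). Setting ∂π_N/∂q_N = 0: 221 - 7q_N - 2(q_E) = 0.
So q_E = (235 - 2q_N)/5 and q_N = (221 - 2q_E)/7.
Substituting one into the other gives q_E = 1203/31 and q_N = 635/31.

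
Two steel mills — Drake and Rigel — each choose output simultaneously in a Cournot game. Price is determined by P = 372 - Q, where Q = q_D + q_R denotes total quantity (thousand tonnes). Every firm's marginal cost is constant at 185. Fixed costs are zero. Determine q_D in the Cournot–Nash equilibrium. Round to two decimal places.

62.33

A representative firm's profit is π_i = q_i(372 - Q) - 185q_i.
First-order condition (treating rivals' output as given): 187 - 2q_i - q_j = 0.
By symmetry each firm produces the same amount; substituting q_j = q_i yields q_i = 187/3.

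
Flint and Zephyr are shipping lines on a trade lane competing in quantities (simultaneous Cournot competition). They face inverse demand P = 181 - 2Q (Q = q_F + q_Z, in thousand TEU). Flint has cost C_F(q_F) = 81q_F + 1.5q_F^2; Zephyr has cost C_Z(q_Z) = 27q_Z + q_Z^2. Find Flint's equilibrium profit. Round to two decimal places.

206.66

Flint's profit: π_F = (181 - 2Q)q_F - (81q_F + (3/2)q_F²). Setting ∂π_F/∂q_F = 0: 100 - 7q_F - 2(q_Z) = 0.
Zephyr's first-order condition: 154 - 6q_Z - 2(q_F) = 0.
Best responses: q_F = (100 - 2q_Z)/7, q_Z = (154 - 2q_F)/6.
Solving the pair: q_F = 146/19, q_Z = 439/19.
Price P = 181 - 2·(585/19) = 119.4211.
Flint's profit: 119.4211·(146/19) - 81·(146/19) - (3/2)(146/19)² = 206.6648.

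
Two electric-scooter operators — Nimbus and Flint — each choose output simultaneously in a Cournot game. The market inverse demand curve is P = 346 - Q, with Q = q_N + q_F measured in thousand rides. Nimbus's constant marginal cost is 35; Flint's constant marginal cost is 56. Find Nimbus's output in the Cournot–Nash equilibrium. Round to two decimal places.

110.67

Nimbus's profit: π_N = (346 - Q)q_N - (35q_N). Setting ∂π_N/∂q_N = 0: 311 - 2q_N - (q_F) = 0.
Flint's profit: π_F = (346 - Q)q_F - (56q_F). Setting ∂π_F/∂q_F = 0: 290 - 2q_F - (q_N) = 0.
Rearranging gives the reaction functions q_N = (311 - q_F)/2 and q_F = (290 - q_N)/2.
Solving the pair: q_N = 332/3, q_F = 269/3.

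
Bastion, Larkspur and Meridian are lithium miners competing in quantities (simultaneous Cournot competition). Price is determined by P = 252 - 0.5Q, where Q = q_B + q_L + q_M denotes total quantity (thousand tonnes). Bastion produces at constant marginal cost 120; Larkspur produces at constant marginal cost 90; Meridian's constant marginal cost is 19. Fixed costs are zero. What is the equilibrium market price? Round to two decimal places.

120.25

Bastion's profit: π_B = (252 - 0.5Q)q_B - (120q_B). Setting ∂π_B/∂q_B = 0: 132 - q_B - (1/2)(q_L + q_M) = 0.
Larkspur's profit: π_L = (252 - 0.5Q)q_L - (90q_L). Setting ∂π_L/∂q_L = 0: 162 - q_L - (1/2)(q_B + q_M) = 0.
Meridian's first-order condition: 233 - q_M - (1/2)(q_B + q_L) = 0.
Summing all 3 equations gives 527 − 2Q = 0, hence Q = 527/2.
Back-substituting: q_B = (132 − 527/4)/(1/2) = 1/2, q_L = (162 − 527/4)/(1/2) = 121/2, q_M = (233 − 527/4)/(1/2) = 405/2.
Total output Q = 527/2, so price P = 252 - (1/2)·(527/2) = 481/4.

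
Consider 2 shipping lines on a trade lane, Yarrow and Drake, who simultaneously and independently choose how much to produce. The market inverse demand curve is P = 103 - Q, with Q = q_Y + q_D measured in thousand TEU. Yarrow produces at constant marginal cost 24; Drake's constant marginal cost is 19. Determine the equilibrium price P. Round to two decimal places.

Yarrow's profit: π_Y = (103 - Q)q_Y - (24q_Y). Setting ∂π_Y/∂q_Y = 0: 79 - 2q_Y - (q_D) = 0.
Drake's profit: π_D = (103 - Q)q_D - (19q_D). Setting ∂π_D/∂q_D = 0: 84 - 2q_D - (q_Y) = 0.
Rearranging gives the reaction functions q_Y = (79 - q_D)/2 and q_D = (84 - q_Y)/2.
Solving the pair: q_Y = 74/3, q_D = 89/3.
Total output Q = 163/3, so price P = 103 - 163/3 = 146/3.

48.67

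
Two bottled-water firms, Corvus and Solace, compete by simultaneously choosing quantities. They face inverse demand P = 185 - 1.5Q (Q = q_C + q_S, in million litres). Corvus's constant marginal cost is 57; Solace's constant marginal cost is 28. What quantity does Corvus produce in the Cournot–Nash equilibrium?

Corvus's profit: π_C = (185 - 1.5Q)q_C - (57q_C). Setting ∂π_C/∂q_C = 0: 128 - 3q_C - (3/2)(q_S) = 0.
Solace's profit: π_S = (185 - 1.5Q)q_S - (28q_S). Setting ∂π_S/∂q_S = 0: 157 - 3q_S - (3/2)(q_C) = 0.
So q_C = (128 - (3/2)q_S)/3 and q_S = (157 - (3/2)q_C)/3.
Solving the pair: q_C = 22, q_S = 124/3.

22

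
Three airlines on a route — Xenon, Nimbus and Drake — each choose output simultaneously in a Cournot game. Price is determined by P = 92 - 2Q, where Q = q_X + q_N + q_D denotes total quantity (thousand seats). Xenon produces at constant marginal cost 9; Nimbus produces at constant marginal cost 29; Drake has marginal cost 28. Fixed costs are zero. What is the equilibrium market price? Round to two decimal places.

Xenon's profit: π_X = (92 - 2Q)q_X - (9q_X). Setting ∂π_X/∂q_X = 0: 83 - 4q_X - 2(q_N + q_D) = 0.
Nimbus's profit: π_N = (92 - 2Q)q_N - (29q_N). Setting ∂π_N/∂q_N = 0: 63 - 4q_N - 2(q_X + q_D) = 0.
Drake's profit: π_D = (92 - 2Q)q_D - (28q_D). Setting ∂π_D/∂q_D = 0: 64 - 4q_D - 2(q_X + q_N) = 0.
Adding the 3 conditions: 210 − 4Q − 4Q = 0, i.e. Q = 105/4.
Back-substituting: q_X = (83 − 105/2)/2 = 61/4, q_N = (63 − 105/2)/2 = 21/4, q_D = (64 − 105/2)/2 = 23/4.
Total output Q = 105/4, so price P = 92 - 2·(105/4) = 79/2.

39.50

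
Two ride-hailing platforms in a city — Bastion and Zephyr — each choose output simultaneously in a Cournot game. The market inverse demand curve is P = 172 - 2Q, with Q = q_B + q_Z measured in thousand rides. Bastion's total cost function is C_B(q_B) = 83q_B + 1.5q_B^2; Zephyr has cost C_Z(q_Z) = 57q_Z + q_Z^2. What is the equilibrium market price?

123

Bastion's profit: π_B = (172 - 2Q)q_B - (83q_B + (3/2)q_B²). Setting ∂π_B/∂q_B = 0: 89 - 7q_B - 2(q_Z) = 0.
Zephyr's first-order condition: 115 - 6q_Z - 2(q_B) = 0.
So q_B = (89 - 2q_Z)/7 and q_Z = (115 - 2q_B)/6.
Solving the pair: q_B = 8, q_Z = 33/2.
Total output Q = 49/2, so price P = 172 - 2·(49/2) = 123.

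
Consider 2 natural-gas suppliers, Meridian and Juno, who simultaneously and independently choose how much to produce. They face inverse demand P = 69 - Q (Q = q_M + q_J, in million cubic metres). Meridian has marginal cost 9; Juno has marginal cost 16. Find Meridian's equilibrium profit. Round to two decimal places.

Meridian's profit: π_M = (69 - Q)q_M - (9q_M). Setting ∂π_M/∂q_M = 0: 60 - 2q_M - (q_J) = 0.
Juno's profit: π_J = (69 - Q)q_J - (16q_J). Setting ∂π_J/∂q_J = 0: 53 - 2q_J - (q_M) = 0.
Best responses: q_M = (60 - q_J)/2, q_J = (53 - q_M)/2.
Substituting one into the other gives q_M = 67/3 and q_J = 46/3.
Price P = 69 - 113/3 = 94/3.
Meridian's profit: (94/3 - 9)·(67/3) = 498.7778.

498.78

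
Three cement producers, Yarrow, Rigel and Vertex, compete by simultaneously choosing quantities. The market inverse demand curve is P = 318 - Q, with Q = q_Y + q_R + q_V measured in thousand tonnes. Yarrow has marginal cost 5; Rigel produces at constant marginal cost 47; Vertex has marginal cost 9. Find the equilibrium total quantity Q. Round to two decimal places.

223.25

Yarrow's profit: π_Y = (318 - Q)q_Y - (5q_Y). Setting ∂π_Y/∂q_Y = 0: 313 - 2q_Y - (q_R + q_V) = 0.
Rigel's profit: π_R = (318 - Q)q_R - (47q_R). Setting ∂π_R/∂q_R = 0: 271 - 2q_R - (q_Y + q_V) = 0.
Vertex's profit: π_V = (318 - Q)q_V - (9q_V). Setting ∂π_V/∂q_V = 0: 309 - 2q_V - (q_Y + q_R) = 0.
Adding the 3 conditions: 893 − 2Q − 2Q = 0, i.e. Q = 893/4.
Back-substituting: q_Y = (313 − 893/4) = 359/4, q_R = (271 − 893/4) = 191/4, q_V = (309 − 893/4) = 343/4.
Total output Q = 359/4 + 191/4 + 343/4 = 893/4.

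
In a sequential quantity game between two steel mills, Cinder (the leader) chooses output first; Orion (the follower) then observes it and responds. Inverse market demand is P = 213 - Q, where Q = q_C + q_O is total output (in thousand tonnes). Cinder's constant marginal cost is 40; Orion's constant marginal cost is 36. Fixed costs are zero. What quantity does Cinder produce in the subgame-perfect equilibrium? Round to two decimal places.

Solve by backward induction. Given q_C, the follower Orion maximises π_O = (213 - q_C - q_O)q_O - 36q_O.
Follower FOC: 177 - q_C - 2q_O = 0, so q_O(q_C) = (177 - q_C)/2.
Cinder substitutes q_O(q_C) into its own profit: π_C = q_C(213 - q_C - (177 - q_C)/2) - 40q_C = (249/2 - (1/2)q_C)q_C - 40q_C.
Leader FOC: 169/2 - q_C = 0, so q_C = 169/2.
Then q_O = (177 - 169/2)/2 = 185/4.

84.50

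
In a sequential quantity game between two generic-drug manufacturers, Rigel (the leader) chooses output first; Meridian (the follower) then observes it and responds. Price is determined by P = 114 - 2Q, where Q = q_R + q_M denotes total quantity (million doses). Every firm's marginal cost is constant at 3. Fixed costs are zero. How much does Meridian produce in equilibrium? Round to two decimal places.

The follower Meridian best-responds to any q_R: π_M = (114 - 2Q)q_M - 3q_M.
Follower FOC: 111 - 2q_R - 4q_M = 0, so q_M(q_R) = (111 - 2q_R)/4.
The leader anticipates this reaction. Substituting into P = 114 - 2Q gives P = 117/2 - q_R, so π_R = (117/2 - q_R)q_R - 3q_R.
Maximising: ∂π_R/∂q_R = 111/2 - 2q_R = 0, giving q_R = 111/4.
Then q_M = (111 - 2·(111/4))/4 = 111/8.

13.88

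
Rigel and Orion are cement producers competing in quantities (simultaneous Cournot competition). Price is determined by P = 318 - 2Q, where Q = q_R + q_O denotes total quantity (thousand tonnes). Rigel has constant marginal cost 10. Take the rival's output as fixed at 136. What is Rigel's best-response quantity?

9

With the rival's output fixed at 136, Rigel's profit is π_R = (318 - 2·136 - 2q_R)q_R - (10q_R) = (46 - 2q_R)q_R - (10q_R).
∂π_R/∂q_R = 36 - 4q_R = 0, so q_R = 9.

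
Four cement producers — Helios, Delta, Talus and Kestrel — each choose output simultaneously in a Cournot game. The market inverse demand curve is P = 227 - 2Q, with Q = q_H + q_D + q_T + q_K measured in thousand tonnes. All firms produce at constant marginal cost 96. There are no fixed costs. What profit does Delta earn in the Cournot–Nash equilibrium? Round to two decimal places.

A representative firm's profit is π_i = q_i(227 - 2Q) - 96q_i.
Setting ∂π_i/∂q_i = 0 with rivals' quantities fixed: 131 - 4q_i - 2·Σ_{j≠i} q_j = 0.
With identical firms every q_j equals q_i, so Σ_{j≠i} q_j = 3q_i and 131 = 10q_i, giving q_i = 131/10.
Price P = 227 - 2·(262/5) = 611/5.
Delta's profit: (611/5 - 96)·(131/10) = 343.2200.

343.22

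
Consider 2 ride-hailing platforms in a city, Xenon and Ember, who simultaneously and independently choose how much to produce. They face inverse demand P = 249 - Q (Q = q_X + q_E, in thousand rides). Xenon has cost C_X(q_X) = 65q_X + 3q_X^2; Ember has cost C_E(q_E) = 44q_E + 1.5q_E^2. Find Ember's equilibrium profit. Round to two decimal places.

3484.44

Xenon's profit: π_X = (249 - Q)q_X - (65q_X + 3q_X²). Setting ∂π_X/∂q_X = 0: 184 - 8q_X - (q_E) = 0.
Ember's first-order condition: 205 - 5q_E - (q_X) = 0.
Rearranging gives the reaction functions q_X = (184 - q_E)/8 and q_E = (205 - q_X)/5.
Substituting one into the other gives q_X = 55/3 and q_E = 112/3.
Price P = 249 - 167/3 = 580/3.
Ember's profit: (580/3)·(112/3) - 44·(112/3) - (3/2)(112/3)² = 3484.4444.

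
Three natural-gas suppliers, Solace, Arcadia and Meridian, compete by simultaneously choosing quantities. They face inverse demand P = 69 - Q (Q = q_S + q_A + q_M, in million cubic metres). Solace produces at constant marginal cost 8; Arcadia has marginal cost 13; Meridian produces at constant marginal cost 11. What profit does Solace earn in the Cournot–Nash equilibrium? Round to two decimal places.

Solace's profit: π_S = (69 - Q)q_S - (8q_S). Setting ∂π_S/∂q_S = 0: 61 - 2q_S - (q_A + q_M) = 0.
Arcadia's profit: π_A = (69 - Q)q_A - (13q_A). Setting ∂π_A/∂q_A = 0: 56 - 2q_A - (q_S + q_M) = 0.
Meridian's profit: π_M = (69 - Q)q_M - (11q_M). Setting ∂π_M/∂q_M = 0: 58 - 2q_M - (q_S + q_A) = 0.
Adding the 3 conditions: 175 − 2Q − 2Q = 0, i.e. Q = 175/4.
Back-substituting: q_S = (61 − 175/4) = 69/4, q_A = (56 − 175/4) = 49/4, q_M = (58 − 175/4) = 57/4.
Price P = 69 - 175/4 = 101/4.
Solace's profit: (101/4 - 8)·(69/4) = 297.5625.

297.56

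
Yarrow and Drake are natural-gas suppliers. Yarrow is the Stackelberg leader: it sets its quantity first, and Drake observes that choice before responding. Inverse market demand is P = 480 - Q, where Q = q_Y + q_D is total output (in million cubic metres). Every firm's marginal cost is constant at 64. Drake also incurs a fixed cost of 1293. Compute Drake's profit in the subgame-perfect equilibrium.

9523

The follower Drake best-responds to any q_Y: π_D = (480 - Q)q_D - 64q_D.
Setting the follower's marginal profit to zero, 416 - q_Y - 2q_D = 0, i.e. q_D = (416 - q_Y)/2.
Yarrow substitutes q_D(q_Y) into its own profit: π_Y = q_Y(480 - q_Y - (416 - q_Y)/2) - 64q_Y = (272 - (1/2)q_Y)q_Y - 64q_Y.
Leader FOC: 208 - q_Y = 0, so q_Y = 208.
Then q_D = (416 - 208)/2 = 104.
Price P = 480 - 312 = 168.
Drake's profit: (168 - 64)·104 - 1293 = 9523.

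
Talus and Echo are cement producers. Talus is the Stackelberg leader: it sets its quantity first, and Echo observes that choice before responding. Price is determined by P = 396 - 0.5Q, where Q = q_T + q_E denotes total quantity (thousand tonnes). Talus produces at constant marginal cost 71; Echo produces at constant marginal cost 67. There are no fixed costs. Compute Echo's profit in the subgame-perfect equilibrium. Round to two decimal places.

14196.13

Solve by backward induction. Given q_T, the follower Echo maximises π_E = (396 - (1/2)q_T - (1/2)q_E)q_E - 67q_E.
Follower FOC: 329 - (1/2)q_T - q_E = 0, so q_E(q_T) = (329 - (1/2)q_T).
Talus substitutes q_E(q_T) into its own profit: π_T = q_T(396 - (1/2)q_T - (329 - (1/2)q_T)/2) - 71q_T = (463/2 - (1/4)q_T)q_T - 71q_T.
Maximising: ∂π_T/∂q_T = 321/2 - (1/2)q_T = 0, giving q_T = 321.
Then q_E = (329 - (1/2)·321) = 337/2.
Price P = 396 - (1/2)·(979/2) = 605/4.
Echo's profit: (605/4 - 67)·(337/2) = 14196.1250.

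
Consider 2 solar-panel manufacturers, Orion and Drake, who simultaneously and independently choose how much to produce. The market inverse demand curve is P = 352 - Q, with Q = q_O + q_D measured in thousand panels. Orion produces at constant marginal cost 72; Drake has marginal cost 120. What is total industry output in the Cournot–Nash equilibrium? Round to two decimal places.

170.67

Orion's profit: π_O = (352 - Q)q_O - (72q_O). Setting ∂π_O/∂q_O = 0: 280 - 2q_O - (q_D) = 0.
Drake's profit: π_D = (352 - Q)q_D - (120q_D). Setting ∂π_D/∂q_D = 0: 232 - 2q_D - (q_O) = 0.
So q_O = (280 - q_D)/2 and q_D = (232 - q_O)/2.
Substituting one into the other gives q_O = 328/3 and q_D = 184/3.
Total output Q = 328/3 + 184/3 = 512/3.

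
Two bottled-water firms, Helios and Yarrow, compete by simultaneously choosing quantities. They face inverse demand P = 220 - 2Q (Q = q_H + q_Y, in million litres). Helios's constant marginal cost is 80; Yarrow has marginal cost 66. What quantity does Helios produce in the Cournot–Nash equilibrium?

Helios's profit: π_H = (220 - 2Q)q_H - (80q_H). Setting ∂π_H/∂q_H = 0: 140 - 4q_H - 2(q_Y) = 0.
Yarrow's profit: π_Y = (220 - 2Q)q_Y - (66q_Y). Setting ∂π_Y/∂q_Y = 0: 154 - 4q_Y - 2(q_H) = 0.
Rearranging gives the reaction functions q_H = (140 - 2q_Y)/4 and q_Y = (154 - 2q_H)/4.
Substituting one into the other gives q_H = 21 and q_Y = 28.

21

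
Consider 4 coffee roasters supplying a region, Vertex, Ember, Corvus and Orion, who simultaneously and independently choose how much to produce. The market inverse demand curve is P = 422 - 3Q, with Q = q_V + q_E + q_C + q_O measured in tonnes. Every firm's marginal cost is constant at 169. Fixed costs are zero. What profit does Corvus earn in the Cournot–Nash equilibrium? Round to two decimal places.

853.45

A representative firm's profit is π_i = q_i(422 - 3Q) - 169q_i.
Setting ∂π_i/∂q_i = 0 with rivals' quantities fixed: 253 - 6q_i - 3·Σ_{j≠i} q_j = 0.
By symmetry each firm produces the same amount; substituting Σ_{j≠i} q_j = 3q_i yields q_i = 253/15.
Price P = 422 - 3·(1012/15) = 1098/5.
Corvus's profit: (1098/5 - 169)·(253/15) = 853.4533.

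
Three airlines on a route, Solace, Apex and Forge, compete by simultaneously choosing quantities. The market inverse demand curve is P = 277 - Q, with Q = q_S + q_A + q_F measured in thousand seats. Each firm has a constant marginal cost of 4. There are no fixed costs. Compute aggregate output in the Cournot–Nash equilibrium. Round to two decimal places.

Each firm earns π_i = (277 - Q)q_i - 4q_i.
First-order condition (treating rivals' output as given): 273 - 2q_i - Σ_{j≠i} q_j = 0.
By symmetry each firm produces the same amount; substituting Σ_{j≠i} q_j = 2q_i yields q_i = 273/4.
Total output Q = 273/4 + 273/4 + 273/4 = 819/4.

204.75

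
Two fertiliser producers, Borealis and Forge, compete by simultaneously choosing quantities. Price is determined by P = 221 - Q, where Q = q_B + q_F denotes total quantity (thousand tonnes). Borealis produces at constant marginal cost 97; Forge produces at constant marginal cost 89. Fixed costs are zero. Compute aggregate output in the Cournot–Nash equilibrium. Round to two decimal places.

Borealis's profit: π_B = (221 - Q)q_B - (97q_B). Setting ∂π_B/∂q_B = 0: 124 - 2q_B - (q_F) = 0.
Forge's first-order condition: 132 - 2q_F - (q_B) = 0.
Best responses: q_B = (124 - q_F)/2, q_F = (132 - q_B)/2.
Solving the pair: q_B = 116/3, q_F = 140/3.
Total output Q = 116/3 + 140/3 = 256/3.

85.33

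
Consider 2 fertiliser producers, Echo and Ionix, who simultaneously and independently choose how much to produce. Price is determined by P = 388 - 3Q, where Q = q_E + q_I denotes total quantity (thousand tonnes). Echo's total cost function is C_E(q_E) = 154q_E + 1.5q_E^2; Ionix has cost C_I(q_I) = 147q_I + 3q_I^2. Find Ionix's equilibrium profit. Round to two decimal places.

1317.47

Echo's profit: π_E = (388 - 3Q)q_E - (154q_E + (3/2)q_E²). Setting ∂π_E/∂q_E = 0: 234 - 9q_E - 3(q_I) = 0.
Ionix's first-order condition: 241 - 12q_I - 3(q_E) = 0.
Best responses: q_E = (234 - 3q_I)/9, q_I = (241 - 3q_E)/12.
Substituting one into the other gives q_E = 695/33 and q_I = 163/11.
Price P = 388 - 3·(1184/33) = 280.3636.
Ionix's profit: 280.3636·(163/11) - 147·(163/11) - 3(163/11)² = 1317.4711.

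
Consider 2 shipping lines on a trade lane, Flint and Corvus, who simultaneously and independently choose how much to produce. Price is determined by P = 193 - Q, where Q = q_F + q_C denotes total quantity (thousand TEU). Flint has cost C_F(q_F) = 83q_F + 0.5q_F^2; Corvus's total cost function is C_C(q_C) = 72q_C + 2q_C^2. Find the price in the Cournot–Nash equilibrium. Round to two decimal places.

146.41

Flint's profit: π_F = (193 - Q)q_F - (83q_F + (1/2)q_F²). Setting ∂π_F/∂q_F = 0: 110 - 3q_F - (q_C) = 0.
Corvus's first-order condition: 121 - 6q_C - (q_F) = 0.
Best responses: q_F = (110 - q_C)/3, q_C = (121 - q_F)/6.
Substituting one into the other gives q_F = 539/17 and q_C = 253/17.
Total output Q = 792/17, so price P = 193 - 792/17 = 146.4118.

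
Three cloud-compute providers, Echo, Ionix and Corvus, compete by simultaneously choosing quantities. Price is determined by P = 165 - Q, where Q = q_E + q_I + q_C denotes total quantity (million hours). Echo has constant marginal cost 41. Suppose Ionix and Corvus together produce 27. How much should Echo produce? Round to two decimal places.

With rivals' combined output fixed at 27, Echo's profit is π_E = (165 - 27 - q_E)q_E - (41q_E) = (138 - q_E)q_E - (41q_E).
∂π_E/∂q_E = 97 - 2q_E = 0, so q_E = 97/2.

48.50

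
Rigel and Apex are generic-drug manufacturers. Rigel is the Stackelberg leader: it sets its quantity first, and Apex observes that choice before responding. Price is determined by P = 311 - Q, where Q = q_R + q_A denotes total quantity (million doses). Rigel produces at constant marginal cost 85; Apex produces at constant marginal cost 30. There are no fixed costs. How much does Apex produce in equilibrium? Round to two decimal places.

The follower Apex best-responds to any q_R: π_A = (311 - Q)q_A - 30q_A.
∂π_A/∂q_A = 281 - q_R - 2q_A = 0 gives the reaction function q_A = (281 - q_R)/2.
Rigel substitutes q_A(q_R) into its own profit: π_R = q_R(311 - q_R - (281 - q_R)/2) - 85q_R = (341/2 - (1/2)q_R)q_R - 85q_R.
The leader's first-order condition 171/2 - q_R = 0 yields q_R = 171/2.
Then q_A = (281 - 171/2)/2 = 391/4.

97.75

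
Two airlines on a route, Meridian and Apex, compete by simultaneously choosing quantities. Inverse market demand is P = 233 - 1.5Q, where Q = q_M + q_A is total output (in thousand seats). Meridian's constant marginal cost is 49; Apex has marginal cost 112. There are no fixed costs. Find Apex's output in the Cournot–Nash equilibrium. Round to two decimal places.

12.89

Meridian's profit: π_M = (233 - 1.5Q)q_M - (49q_M). Setting ∂π_M/∂q_M = 0: 184 - 3q_M - (3/2)(q_A) = 0.
Apex's first-order condition: 121 - 3q_A - (3/2)(q_M) = 0.
So q_M = (184 - (3/2)q_A)/3 and q_A = (121 - (3/2)q_M)/3.
Solving the pair: q_M = 494/9, q_A = 116/9.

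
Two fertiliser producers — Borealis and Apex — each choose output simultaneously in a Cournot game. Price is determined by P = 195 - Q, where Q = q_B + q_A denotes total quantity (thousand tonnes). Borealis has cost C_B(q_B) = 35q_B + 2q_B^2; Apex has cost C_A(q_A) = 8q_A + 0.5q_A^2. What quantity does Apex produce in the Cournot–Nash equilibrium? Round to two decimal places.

56.59

Borealis's profit: π_B = (195 - Q)q_B - (35q_B + 2q_B²). Setting ∂π_B/∂q_B = 0: 160 - 6q_B - (q_A) = 0.
Apex's first-order condition: 187 - 3q_A - (q_B) = 0.
Rearranging gives the reaction functions q_B = (160 - q_A)/6 and q_A = (187 - q_B)/3.
Solving the pair: q_B = 293/17, q_A = 962/17.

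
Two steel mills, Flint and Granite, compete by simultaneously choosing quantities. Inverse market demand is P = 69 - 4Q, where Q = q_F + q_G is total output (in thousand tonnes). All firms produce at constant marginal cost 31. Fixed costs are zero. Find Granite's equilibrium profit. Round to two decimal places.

40.11

A representative firm's profit is π_i = q_i(69 - 4Q) - 31q_i.
Setting ∂π_i/∂q_i = 0 with rivals' quantities fixed: 38 - 8q_i - 4q_j = 0.
By symmetry each firm produces the same amount; substituting q_j = q_i yields q_i = 38/12 = 19/6.
Price P = 69 - 4·(19/3) = 131/3.
Granite's profit: (131/3 - 31)·(19/6) = 361/9.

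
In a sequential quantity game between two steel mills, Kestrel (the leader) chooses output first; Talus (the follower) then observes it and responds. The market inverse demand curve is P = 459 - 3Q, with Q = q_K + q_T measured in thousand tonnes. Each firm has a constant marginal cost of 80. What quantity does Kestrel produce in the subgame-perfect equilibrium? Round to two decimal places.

The follower Talus best-responds to any q_K: π_T = (459 - 3Q)q_T - 80q_T.
Setting the follower's marginal profit to zero, 379 - 3q_K - 6q_T = 0, i.e. q_T = (379 - 3q_K)/6.
Kestrel substitutes q_T(q_K) into its own profit: π_K = q_K(459 - 3q_K - (379 - 3q_K)/2) - 80q_K = (539/2 - (3/2)q_K)q_K - 80q_K.
The leader's first-order condition 379/2 - 3q_K = 0 yields q_K = 379/6.
Then q_T = (379 - 3·(379/6))/6 = 379/12.

63.17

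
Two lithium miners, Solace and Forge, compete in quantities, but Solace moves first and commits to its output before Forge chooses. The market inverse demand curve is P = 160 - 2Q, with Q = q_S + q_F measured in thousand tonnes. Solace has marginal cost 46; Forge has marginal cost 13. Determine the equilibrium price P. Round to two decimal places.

66.25

Solve by backward induction. Given q_S, the follower Forge maximises π_F = (160 - 2q_S - 2q_F)q_F - 13q_F.
Setting the follower's marginal profit to zero, 147 - 2q_S - 4q_F = 0, i.e. q_F = (147 - 2q_S)/4.
Solace substitutes q_F(q_S) into its own profit: π_S = q_S(160 - 2q_S - (147 - 2q_S)/2) - 46q_S = (173/2 - q_S)q_S - 46q_S.
Leader FOC: 81/2 - 2q_S = 0, so q_S = 81/4.
Then q_F = (147 - 2·(81/4))/4 = 213/8.
Total output Q = 375/8, so price P = 160 - 2·(375/8) = 265/4.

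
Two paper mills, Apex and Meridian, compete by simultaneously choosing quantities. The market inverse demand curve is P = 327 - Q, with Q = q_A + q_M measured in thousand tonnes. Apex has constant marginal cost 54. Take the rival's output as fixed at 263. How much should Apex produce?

With the rival's output fixed at 263, Apex's profit is π_A = (327 - 263 - q_A)q_A - (54q_A) = (64 - q_A)q_A - (54q_A).
∂π_A/∂q_A = 10 - 2q_A = 0, so q_A = 5.

5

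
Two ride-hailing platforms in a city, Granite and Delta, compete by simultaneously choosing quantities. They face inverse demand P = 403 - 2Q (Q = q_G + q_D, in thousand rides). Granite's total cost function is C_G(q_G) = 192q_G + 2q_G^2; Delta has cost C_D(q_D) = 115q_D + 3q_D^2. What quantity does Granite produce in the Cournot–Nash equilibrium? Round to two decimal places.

20.18

Granite's profit: π_G = (403 - 2Q)q_G - (192q_G + 2q_G²). Setting ∂π_G/∂q_G = 0: 211 - 8q_G - 2(q_D) = 0.
Delta's first-order condition: 288 - 10q_D - 2(q_G) = 0.
Rearranging gives the reaction functions q_G = (211 - 2q_D)/8 and q_D = (288 - 2q_G)/10.
Substituting one into the other gives q_G = 767/38 and q_D = 941/38.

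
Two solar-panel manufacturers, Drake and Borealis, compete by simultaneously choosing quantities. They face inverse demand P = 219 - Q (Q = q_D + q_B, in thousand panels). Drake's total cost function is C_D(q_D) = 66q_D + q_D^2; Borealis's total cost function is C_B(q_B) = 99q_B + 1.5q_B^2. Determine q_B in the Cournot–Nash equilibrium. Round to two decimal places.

Drake's profit: π_D = (219 - Q)q_D - (66q_D + q_D²). Setting ∂π_D/∂q_D = 0: 153 - 4q_D - (q_B) = 0.
Borealis's profit: π_B = (219 - Q)q_B - (99q_B + (3/2)q_B²). Setting ∂π_B/∂q_B = 0: 120 - 5q_B - (q_D) = 0.
So q_D = (153 - q_B)/4 and q_B = (120 - q_D)/5.
Substituting one into the other gives q_D = 645/19 and q_B = 327/19.

17.21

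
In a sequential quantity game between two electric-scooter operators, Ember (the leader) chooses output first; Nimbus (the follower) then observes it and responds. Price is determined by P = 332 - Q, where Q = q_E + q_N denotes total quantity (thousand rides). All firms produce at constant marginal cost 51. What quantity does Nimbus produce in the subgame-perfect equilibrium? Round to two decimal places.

70.25

The follower Nimbus best-responds to any q_E: π_N = (332 - Q)q_N - 51q_N.
∂π_N/∂q_N = 281 - q_E - 2q_N = 0 gives the reaction function q_N = (281 - q_E)/2.
The leader anticipates this reaction. Substituting into P = 332 - Q gives P = 383/2 - (1/2)q_E, so π_E = (383/2 - (1/2)q_E)q_E - 51q_E.
The leader's first-order condition 281/2 - q_E = 0 yields q_E = 281/2.
Then q_N = (281 - 281/2)/2 = 281/4.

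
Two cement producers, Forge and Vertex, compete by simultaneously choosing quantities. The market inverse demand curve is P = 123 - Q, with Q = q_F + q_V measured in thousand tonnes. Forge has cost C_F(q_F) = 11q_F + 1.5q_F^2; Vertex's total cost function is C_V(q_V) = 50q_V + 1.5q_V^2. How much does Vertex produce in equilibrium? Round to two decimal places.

Forge's profit: π_F = (123 - Q)q_F - (11q_F + (3/2)q_F²). Setting ∂π_F/∂q_F = 0: 112 - 5q_F - (q_V) = 0.
Vertex's first-order condition: 73 - 5q_V - (q_F) = 0.
Rearranging gives the reaction functions q_F = (112 - q_V)/5 and q_V = (73 - q_F)/5.
Solving the pair: q_F = 487/24, q_V = 253/24.

10.54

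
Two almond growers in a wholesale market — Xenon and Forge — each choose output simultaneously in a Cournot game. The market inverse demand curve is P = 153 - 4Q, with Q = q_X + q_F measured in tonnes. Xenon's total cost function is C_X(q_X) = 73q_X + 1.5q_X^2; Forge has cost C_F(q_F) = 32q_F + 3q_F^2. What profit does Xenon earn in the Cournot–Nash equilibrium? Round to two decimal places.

Xenon's profit: π_X = (153 - 4Q)q_X - (73q_X + (3/2)q_X²). Setting ∂π_X/∂q_X = 0: 80 - 11q_X - 4(q_F) = 0.
Forge's first-order condition: 121 - 14q_F - 4(q_X) = 0.
Best responses: q_X = (80 - 4q_F)/11, q_F = (121 - 4q_X)/14.
Substituting one into the other gives q_X = 106/23 and q_F = 337/46.
Price P = 153 - 4·(549/46) = 105.2609.
Xenon's profit: 105.2609·(106/23) - 73·(106/23) - (3/2)(106/23)² = 116.8204.

116.82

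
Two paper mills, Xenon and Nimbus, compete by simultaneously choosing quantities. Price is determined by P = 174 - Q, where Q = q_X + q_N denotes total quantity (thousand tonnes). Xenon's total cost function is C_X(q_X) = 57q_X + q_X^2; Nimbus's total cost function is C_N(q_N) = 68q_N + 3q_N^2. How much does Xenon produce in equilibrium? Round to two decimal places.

Xenon's profit: π_X = (174 - Q)q_X - (57q_X + q_X²). Setting ∂π_X/∂q_X = 0: 117 - 4q_X - (q_N) = 0.
Nimbus's first-order condition: 106 - 8q_N - (q_X) = 0.
Best responses: q_X = (117 - q_N)/4, q_N = (106 - q_X)/8.
Substituting one into the other gives q_X = 830/31 and q_N = 307/31.

26.77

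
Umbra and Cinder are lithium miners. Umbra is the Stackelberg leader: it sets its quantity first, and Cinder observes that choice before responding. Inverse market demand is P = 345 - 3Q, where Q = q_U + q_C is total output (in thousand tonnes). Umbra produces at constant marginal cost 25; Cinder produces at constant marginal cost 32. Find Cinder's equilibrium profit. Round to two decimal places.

1862.52

Solve by backward induction. Given q_U, the follower Cinder maximises π_C = (345 - 3q_U - 3q_C)q_C - 32q_C.
Setting the follower's marginal profit to zero, 313 - 3q_U - 6q_C = 0, i.e. q_C = (313 - 3q_U)/6.
Umbra substitutes q_C(q_U) into its own profit: π_U = q_U(345 - 3q_U - (313 - 3q_U)/2) - 25q_U = (377/2 - (3/2)q_U)q_U - 25q_U.
Maximising: ∂π_U/∂q_U = 327/2 - 3q_U = 0, giving q_U = 109/2.
Then q_C = (313 - 3·(109/2))/6 = 299/12.
Price P = 345 - 3·(953/12) = 427/4.
Cinder's profit: (427/4 - 32)·(299/12) = 1862.5208.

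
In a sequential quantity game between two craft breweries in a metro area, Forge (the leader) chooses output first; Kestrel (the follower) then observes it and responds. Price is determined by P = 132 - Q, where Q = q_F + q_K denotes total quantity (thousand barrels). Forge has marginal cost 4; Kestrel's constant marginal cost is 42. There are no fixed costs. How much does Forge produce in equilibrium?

83

Solve by backward induction. Given q_F, the follower Kestrel maximises π_K = (132 - q_F - q_K)q_K - 42q_K.
∂π_K/∂q_K = 90 - q_F - 2q_K = 0 gives the reaction function q_K = (90 - q_F)/2.
The leader anticipates this reaction. Substituting into P = 132 - Q gives P = 87 - (1/2)q_F, so π_F = (87 - (1/2)q_F)q_F - 4q_F.
The leader's first-order condition 83 - q_F = 0 yields q_F = 83.
Then q_K = (90 - 83)/2 = 7/2.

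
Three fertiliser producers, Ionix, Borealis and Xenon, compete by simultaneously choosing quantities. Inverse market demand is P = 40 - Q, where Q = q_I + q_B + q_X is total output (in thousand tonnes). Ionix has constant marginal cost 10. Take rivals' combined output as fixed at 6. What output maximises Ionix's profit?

With rivals' combined output fixed at 6, Ionix's profit is π_I = (40 - 6 - q_I)q_I - (10q_I) = (34 - q_I)q_I - (10q_I).
∂π_I/∂q_I = 24 - 2q_I = 0, so q_I = 12.

12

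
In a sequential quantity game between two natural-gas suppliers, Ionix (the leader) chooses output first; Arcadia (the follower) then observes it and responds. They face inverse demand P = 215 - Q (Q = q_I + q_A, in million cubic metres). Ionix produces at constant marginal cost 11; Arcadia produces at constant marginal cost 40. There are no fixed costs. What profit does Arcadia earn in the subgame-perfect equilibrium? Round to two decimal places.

855.56

Solve by backward induction. Given q_I, the follower Arcadia maximises π_A = (215 - q_I - q_A)q_A - 40q_A.
Follower FOC: 175 - q_I - 2q_A = 0, so q_A(q_I) = (175 - q_I)/2.
Ionix substitutes q_A(q_I) into its own profit: π_I = q_I(215 - q_I - (175 - q_I)/2) - 11q_I = (255/2 - (1/2)q_I)q_I - 11q_I.
The leader's first-order condition 233/2 - q_I = 0 yields q_I = 233/2.
Then q_A = (175 - 233/2)/2 = 117/4.
Price P = 215 - 583/4 = 277/4.
Arcadia's profit: (277/4 - 40)·(117/4) = 855.5625.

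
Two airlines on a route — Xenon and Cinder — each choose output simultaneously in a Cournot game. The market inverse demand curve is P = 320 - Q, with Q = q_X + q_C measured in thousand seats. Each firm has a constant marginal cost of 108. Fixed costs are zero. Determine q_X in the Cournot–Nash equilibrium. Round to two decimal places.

A representative firm's profit is π_i = q_i(320 - Q) - 108q_i.
Setting ∂π_i/∂q_i = 0 with rivals' quantities fixed: 212 - 2q_i - q_j = 0.
By symmetry each firm produces the same amount; substituting q_j = q_i yields q_i = 212/3.

70.67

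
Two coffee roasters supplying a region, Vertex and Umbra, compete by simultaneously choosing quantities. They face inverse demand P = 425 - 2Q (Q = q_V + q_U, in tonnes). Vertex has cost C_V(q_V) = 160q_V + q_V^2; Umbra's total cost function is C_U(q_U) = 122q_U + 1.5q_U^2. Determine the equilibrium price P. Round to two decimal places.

Vertex's profit: π_V = (425 - 2Q)q_V - (160q_V + q_V²). Setting ∂π_V/∂q_V = 0: 265 - 6q_V - 2(q_U) = 0.
Umbra's first-order condition: 303 - 7q_U - 2(q_V) = 0.
So q_V = (265 - 2q_U)/6 and q_U = (303 - 2q_V)/7.
Substituting one into the other gives q_V = 1249/38 and q_U = 644/19.
Total output Q = 66.7632, so price P = 425 - 2·66.7632 = 291.4737.

291.47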